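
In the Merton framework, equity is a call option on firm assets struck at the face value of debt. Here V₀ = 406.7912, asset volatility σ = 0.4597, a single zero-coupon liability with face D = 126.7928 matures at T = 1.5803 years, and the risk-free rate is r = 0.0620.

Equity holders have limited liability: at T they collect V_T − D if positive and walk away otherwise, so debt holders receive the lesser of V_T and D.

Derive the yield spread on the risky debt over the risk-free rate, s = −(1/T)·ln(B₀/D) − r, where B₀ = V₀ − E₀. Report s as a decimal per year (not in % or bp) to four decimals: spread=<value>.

d₁ = [ln(V₀/D) + (r + σ²/2)T] / (σ√T)
   = [ln(406.7912/126.7928) + (0.0620 + 0.5·0.4597²)·1.5803] / (0.4597·√1.5803)
   = [1.165746 + 0.264956] / 0.577889 = 2.475739
d₂ = d₁ − σ√T = 2.475739 − 0.577889 = 1.897851
N(d₁) = 0.993352,  N(d₂) = 0.971142,  e^(−rT) = 0.906668
E₀ = V₀·N(d₁) − D·e^(−rT)·N(d₂)
   = 406.7912·0.993352 − 126.7928·0.906668·0.971142 = 292.445301
B₀ = V₀ − E₀ = 406.7912 − 292.445301 = 114.345899
spread = −(1/T)·ln(B₀/D) − r = −(1/1.5803)·ln(114.345899/126.7928) − 0.0620 = 0.00338391

spread=0.0034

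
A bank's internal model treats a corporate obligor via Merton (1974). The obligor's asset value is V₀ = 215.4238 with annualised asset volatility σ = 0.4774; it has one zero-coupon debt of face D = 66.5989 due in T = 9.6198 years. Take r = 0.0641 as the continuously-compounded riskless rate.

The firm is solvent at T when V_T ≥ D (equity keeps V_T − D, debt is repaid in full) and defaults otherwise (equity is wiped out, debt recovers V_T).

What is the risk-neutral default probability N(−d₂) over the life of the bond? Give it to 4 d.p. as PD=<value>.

d₁ = [ln(V₀/D) + (r + σ²/2)T] / (σ√T)
   = [ln(215.4238/66.5989) + (0.0641 + 0.5·0.4774²)·9.6198] / (0.4774·√9.6198)
   = [1.173919 + 1.712857] / 1.480694 = 1.949610
d₂ = d₁ − σ√T = 1.949610 − 1.480694 = 0.468915
risk-neutral PD = N(−d₂) = N(-0.468915) = 0.319565

PD=0.3196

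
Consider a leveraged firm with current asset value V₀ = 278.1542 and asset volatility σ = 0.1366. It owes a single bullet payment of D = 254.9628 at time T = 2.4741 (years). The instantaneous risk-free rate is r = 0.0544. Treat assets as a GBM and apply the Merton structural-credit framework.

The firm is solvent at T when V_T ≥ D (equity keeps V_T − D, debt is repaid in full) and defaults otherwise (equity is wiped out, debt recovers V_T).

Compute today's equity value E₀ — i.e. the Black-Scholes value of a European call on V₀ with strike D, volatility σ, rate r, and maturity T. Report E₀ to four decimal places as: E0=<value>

E0=59.4778

d₁ = [ln(V₀/D) + (r + σ²/2)T] / (σ√T)
   = [ln(278.1542/254.9628) + (0.0544 + 0.5·0.1366²)·2.4741] / (0.1366·√2.4741)
   = [0.087058 + 0.157674] / 0.214862 = 1.139019
d₂ = d₁ − σ√T = 1.139019 − 0.214862 = 0.924158
N(d₁) = 0.872652,  N(d₂) = 0.822298,  e^(−rT) = 0.874073
E₀ = V₀·N(d₁) − D·e^(−rT)·N(d₂)
   = 278.1542·0.872652 − 254.9628·0.874073·0.822298 = 59.477795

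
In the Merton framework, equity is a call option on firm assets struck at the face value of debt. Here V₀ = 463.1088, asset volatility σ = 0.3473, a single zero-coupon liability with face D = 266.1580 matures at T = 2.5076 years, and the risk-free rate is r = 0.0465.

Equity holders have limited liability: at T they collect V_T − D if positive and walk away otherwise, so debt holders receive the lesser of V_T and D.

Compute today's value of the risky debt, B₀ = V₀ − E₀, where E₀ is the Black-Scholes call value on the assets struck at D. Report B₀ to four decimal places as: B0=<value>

B0=227.2877

d₁ = [ln(V₀/D) + (r + σ²/2)T] / (σ√T)
   = [ln(463.1088/266.1580) + (0.0465 + 0.5·0.3473²)·2.5076] / (0.3473·√2.5076)
   = [0.553872 + 0.267833] / 0.549964 = 1.494109
d₂ = d₁ − σ√T = 1.494109 − 0.549964 = 0.944145
N(d₁) = 0.932426,  N(d₂) = 0.827452,  e^(−rT) = 0.889938
E₀ = V₀·N(d₁) − D·e^(−rT)·N(d₂)
   = 463.1088·0.932426 − 266.1580·0.889938·0.827452 = 235.821103
B₀ = V₀ − E₀ = 463.1088 − 235.821103 = 227.287697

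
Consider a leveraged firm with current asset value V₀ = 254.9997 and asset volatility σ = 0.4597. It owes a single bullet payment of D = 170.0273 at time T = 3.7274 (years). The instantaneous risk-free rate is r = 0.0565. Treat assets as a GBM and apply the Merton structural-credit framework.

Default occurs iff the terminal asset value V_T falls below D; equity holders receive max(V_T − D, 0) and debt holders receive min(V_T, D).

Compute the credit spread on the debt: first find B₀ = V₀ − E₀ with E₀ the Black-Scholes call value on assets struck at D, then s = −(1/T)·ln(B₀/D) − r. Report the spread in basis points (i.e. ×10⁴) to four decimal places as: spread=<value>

d₁ = [ln(V₀/D) + (r + σ²/2)T] / (σ√T)
   = [ln(254.9997/170.0273) + (0.0565 + 0.5·0.4597²)·3.7274] / (0.4597·√3.7274)
   = [0.405303 + 0.604443] / 0.887519 = 1.137718
d₂ = d₁ − σ√T = 1.137718 − 0.887519 = 0.250200
N(d₁) = 0.872381,  N(d₂) = 0.598783,  e^(−rT) = 0.810100
E₀ = V₀·N(d₁) − D·e^(−rT)·N(d₂)
   = 254.9997·0.872381 − 170.0273·0.810100·0.598783 = 139.981008
B₀ = V₀ − E₀ = 254.9997 − 139.981008 = 115.018692
spread = −(1/T)·ln(B₀/D) − r = −(1/3.7274)·ln(115.018692/170.0273) − 0.0565 = 0.04836247
in basis points: 0.04836247 × 10⁴ = 483.6247 bp

spread=483.6247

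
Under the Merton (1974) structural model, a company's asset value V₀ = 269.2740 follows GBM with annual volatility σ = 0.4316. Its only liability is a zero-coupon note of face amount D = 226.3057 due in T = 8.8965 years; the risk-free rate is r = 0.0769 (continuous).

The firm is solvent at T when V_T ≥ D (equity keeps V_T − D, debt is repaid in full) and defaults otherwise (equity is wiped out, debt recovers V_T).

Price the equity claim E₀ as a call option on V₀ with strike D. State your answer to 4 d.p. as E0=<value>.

d₁ = [ln(V₀/D) + (r + σ²/2)T] / (σ√T)
   = [ln(269.2740/226.3057) + (0.0769 + 0.5·0.4316²)·8.8965] / (0.4316·√8.8965)
   = [0.173843 + 1.512754] / 1.287333 = 1.310148
d₂ = d₁ − σ√T = 1.310148 − 1.287333 = 0.022815
N(d₁) = 0.904927,  N(d₂) = 0.509101,  e^(−rT) = 0.504524
E₀ = V₀·N(d₁) − D·e^(−rT)·N(d₂)
   = 269.2740·0.904927 − 226.3057·0.504524·0.509101 = 185.545958

E0=185.5460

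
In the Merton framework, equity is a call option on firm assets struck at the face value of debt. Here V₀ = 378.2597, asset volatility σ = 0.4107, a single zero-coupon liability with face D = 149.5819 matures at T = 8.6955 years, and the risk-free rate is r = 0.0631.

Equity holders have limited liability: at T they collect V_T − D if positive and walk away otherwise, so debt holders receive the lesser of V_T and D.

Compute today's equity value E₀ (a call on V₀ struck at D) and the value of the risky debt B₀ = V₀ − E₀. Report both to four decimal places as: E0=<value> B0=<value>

E0=302.2842 B0=75.9755

d₁ = [ln(V₀/D) + (r + σ²/2)T] / (σ√T)
   = [ln(378.2597/149.5819) + (0.0631 + 0.5·0.4107²)·8.6955] / (0.4107·√8.6955)
   = [0.927737 + 1.282041] / 1.211078 = 1.824637
d₂ = d₁ − σ√T = 1.824637 − 1.211078 = 0.613560
N(d₁) = 0.965972,  N(d₂) = 0.730247,  e^(−rT) = 0.577708
E₀ = V₀·N(d₁) − D·e^(−rT)·N(d₂)
   = 378.2597·0.965972 − 149.5819·0.577708·0.730247 = 302.284246
B₀ = V₀ − E₀ = 378.2597 − 302.284246 = 75.975454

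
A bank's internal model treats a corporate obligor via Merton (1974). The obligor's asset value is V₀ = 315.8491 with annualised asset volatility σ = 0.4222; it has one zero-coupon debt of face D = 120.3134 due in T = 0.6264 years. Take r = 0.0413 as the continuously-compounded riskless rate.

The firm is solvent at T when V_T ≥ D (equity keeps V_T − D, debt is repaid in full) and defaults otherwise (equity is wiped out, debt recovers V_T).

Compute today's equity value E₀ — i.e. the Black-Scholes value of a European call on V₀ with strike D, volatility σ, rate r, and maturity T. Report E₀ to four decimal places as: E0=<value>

E0=198.6357

d₁ = [ln(V₀/D) + (r + σ²/2)T] / (σ√T)
   = [ln(315.8491/120.3134) + (0.0413 + 0.5·0.4222²)·0.6264] / (0.4222·√0.6264)
   = [0.965165 + 0.081699] / 0.334152 = 3.132896
d₂ = d₁ − σ√T = 3.132896 − 0.334152 = 2.798744
N(d₁) = 0.999135,  N(d₂) = 0.997435,  e^(−rT) = 0.974461
E₀ = V₀·N(d₁) − D·e^(−rT)·N(d₂)
   = 315.8491·0.999135 − 120.3134·0.974461·0.997435 = 198.635710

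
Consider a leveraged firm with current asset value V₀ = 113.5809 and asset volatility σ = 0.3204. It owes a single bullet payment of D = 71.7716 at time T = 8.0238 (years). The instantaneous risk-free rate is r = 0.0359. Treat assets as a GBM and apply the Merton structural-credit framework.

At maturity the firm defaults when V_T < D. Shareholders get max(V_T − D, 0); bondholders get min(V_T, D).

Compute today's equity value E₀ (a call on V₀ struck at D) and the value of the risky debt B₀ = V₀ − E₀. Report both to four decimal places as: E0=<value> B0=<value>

d₁ = [ln(V₀/D) + (r + σ²/2)T] / (σ√T)
   = [ln(113.5809/71.7716) + (0.0359 + 0.5·0.3204²)·8.0238] / (0.3204·√8.0238)
   = [0.459027 + 0.699901] / 0.907575 = 1.276949
d₂ = d₁ − σ√T = 1.276949 − 0.907575 = 0.369374
N(d₁) = 0.899190,  N(d₂) = 0.644076,  e^(−rT) = 0.749721
E₀ = V₀·N(d₁) − D·e^(−rT)·N(d₂)
   = 113.5809·0.899190 − 71.7716·0.749721·0.644076 = 67.473956
B₀ = V₀ − E₀ = 113.5809 − 67.473956 = 46.106944

E0=67.4740 B0=46.1069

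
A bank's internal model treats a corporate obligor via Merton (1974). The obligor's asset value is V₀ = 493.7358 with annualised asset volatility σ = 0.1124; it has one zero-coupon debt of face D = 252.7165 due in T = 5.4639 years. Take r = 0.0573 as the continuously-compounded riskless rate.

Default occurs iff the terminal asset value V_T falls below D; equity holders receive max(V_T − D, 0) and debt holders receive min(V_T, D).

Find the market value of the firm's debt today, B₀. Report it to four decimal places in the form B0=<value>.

B0=184.7821

d₁ = [ln(V₀/D) + (r + σ²/2)T] / (σ√T)
   = [ln(493.7358/252.7165) + (0.0573 + 0.5·0.1124²)·5.4639] / (0.1124·√5.4639)
   = [0.669732 + 0.347596] / 0.262735 = 3.872073
d₂ = d₁ − σ√T = 3.872073 − 0.262735 = 3.609338
N(d₁) = 0.999946,  N(d₂) = 0.999847,  e^(−rT) = 0.731190
E₀ = V₀·N(d₁) − D·e^(−rT)·N(d₂)
   = 493.7358·0.999946 − 252.7165·0.731190·0.999847 = 308.953658
B₀ = V₀ − E₀ = 493.7358 − 308.953658 = 184.782142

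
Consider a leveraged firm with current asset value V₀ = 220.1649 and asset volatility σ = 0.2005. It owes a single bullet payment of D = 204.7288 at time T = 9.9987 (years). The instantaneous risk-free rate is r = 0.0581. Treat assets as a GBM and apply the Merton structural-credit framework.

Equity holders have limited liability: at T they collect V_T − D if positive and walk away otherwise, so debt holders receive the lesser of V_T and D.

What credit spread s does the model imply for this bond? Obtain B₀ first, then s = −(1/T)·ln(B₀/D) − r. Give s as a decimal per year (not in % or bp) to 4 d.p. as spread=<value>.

spread=0.0069

d₁ = [ln(V₀/D) + (r + σ²/2)T] / (σ√T)
   = [ln(220.1649/204.7288) + (0.0581 + 0.5·0.2005²)·9.9987] / (0.2005·√9.9987)
   = [0.072691 + 0.781900] / 0.633995 = 1.347944
d₂ = d₁ − σ√T = 1.347944 − 0.633995 = 0.713948
N(d₁) = 0.911162,  N(d₂) = 0.762370,  e^(−rT) = 0.559381
E₀ = V₀·N(d₁) − D·e^(−rT)·N(d₂)
   = 220.1649·0.911162 − 204.7288·0.559381·0.762370 = 113.298110
B₀ = V₀ − E₀ = 220.1649 − 113.298110 = 106.866790
spread = −(1/T)·ln(B₀/D) − r = −(1/9.9987)·ln(106.866790/204.7288) − 0.0581 = 0.00691876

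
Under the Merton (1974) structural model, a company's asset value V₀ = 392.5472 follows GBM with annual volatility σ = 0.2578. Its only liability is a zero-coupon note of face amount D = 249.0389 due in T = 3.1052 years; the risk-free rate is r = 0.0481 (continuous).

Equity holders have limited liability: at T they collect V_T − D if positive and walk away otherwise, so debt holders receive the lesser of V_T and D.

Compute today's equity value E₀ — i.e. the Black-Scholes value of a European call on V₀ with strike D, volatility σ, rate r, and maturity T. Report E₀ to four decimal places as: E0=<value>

E0=183.5832

d₁ = [ln(V₀/D) + (r + σ²/2)T] / (σ√T)
   = [ln(392.5472/249.0389) + (0.0481 + 0.5·0.2578²)·3.1052] / (0.2578·√3.1052)
   = [0.455048 + 0.252547] / 0.454284 = 1.557604
d₂ = d₁ − σ√T = 1.557604 − 0.454284 = 1.103319
N(d₁) = 0.940336,  N(d₂) = 0.865056,  e^(−rT) = 0.861259
E₀ = V₀·N(d₁) − D·e^(−rT)·N(d₂)
   = 392.5472·0.940336 − 249.0389·0.861259·0.865056 = 183.583227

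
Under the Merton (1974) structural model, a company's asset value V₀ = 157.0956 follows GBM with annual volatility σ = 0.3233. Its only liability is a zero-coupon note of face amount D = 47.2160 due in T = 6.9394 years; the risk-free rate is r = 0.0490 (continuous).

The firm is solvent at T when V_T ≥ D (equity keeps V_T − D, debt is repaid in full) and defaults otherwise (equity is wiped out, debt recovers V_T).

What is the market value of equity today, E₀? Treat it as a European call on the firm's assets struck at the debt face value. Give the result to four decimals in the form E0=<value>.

d₁ = [ln(V₀/D) + (r + σ²/2)T] / (σ√T)
   = [ln(157.0956/47.2160) + (0.0490 + 0.5·0.3233²)·6.9394] / (0.3233·√6.9394)
   = [1.202122 + 0.702694] / 0.851661 = 2.236589
d₂ = d₁ − σ√T = 2.236589 − 0.851661 = 1.384928
N(d₁) = 0.987343,  N(d₂) = 0.916963,  e^(−rT) = 0.711749
E₀ = V₀·N(d₁) − D·e^(−rT)·N(d₂)
   = 157.0956·0.987343 − 47.2160·0.711749·0.916963 = 124.291925

E0=124.2919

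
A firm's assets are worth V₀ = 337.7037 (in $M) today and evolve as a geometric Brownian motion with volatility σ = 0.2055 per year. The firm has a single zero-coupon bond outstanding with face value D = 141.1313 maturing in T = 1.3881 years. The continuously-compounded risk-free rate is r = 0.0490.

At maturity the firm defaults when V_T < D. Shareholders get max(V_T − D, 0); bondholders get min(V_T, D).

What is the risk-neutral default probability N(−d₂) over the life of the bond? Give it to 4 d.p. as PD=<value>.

PD=0.0001

d₁ = [ln(V₀/D) + (r + σ²/2)T] / (σ√T)
   = [ln(337.7037/141.1313) + (0.0490 + 0.5·0.2055²)·1.3881] / (0.2055·√1.3881)
   = [0.872478 + 0.097327] / 0.242115 = 4.005551
d₂ = d₁ − σ√T = 4.005551 − 0.242115 = 3.763435
risk-neutral PD = N(−d₂) = N(-3.763435) = 0.000084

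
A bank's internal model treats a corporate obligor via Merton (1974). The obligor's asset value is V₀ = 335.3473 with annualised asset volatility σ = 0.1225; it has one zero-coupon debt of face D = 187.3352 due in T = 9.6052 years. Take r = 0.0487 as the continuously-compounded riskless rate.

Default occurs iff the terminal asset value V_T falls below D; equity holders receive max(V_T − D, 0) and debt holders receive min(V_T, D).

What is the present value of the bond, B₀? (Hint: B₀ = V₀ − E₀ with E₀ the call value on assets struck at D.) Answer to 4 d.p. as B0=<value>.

d₁ = [ln(V₀/D) + (r + σ²/2)T] / (σ√T)
   = [ln(335.3473/187.3352) + (0.0487 + 0.5·0.1225²)·9.6052] / (0.1225·√9.6052)
   = [0.582267 + 0.539842] / 0.379655 = 2.955602
d₂ = d₁ − σ√T = 2.955602 − 0.379655 = 2.575947
N(d₁) = 0.998440,  N(d₂) = 0.995002,  e^(−rT) = 0.626396
E₀ = V₀·N(d₁) − D·e^(−rT)·N(d₂)
   = 335.3473·0.998440 − 187.3352·0.626396·0.995002 = 218.064653
B₀ = V₀ − E₀ = 335.3473 − 218.064653 = 117.282647

B0=117.2826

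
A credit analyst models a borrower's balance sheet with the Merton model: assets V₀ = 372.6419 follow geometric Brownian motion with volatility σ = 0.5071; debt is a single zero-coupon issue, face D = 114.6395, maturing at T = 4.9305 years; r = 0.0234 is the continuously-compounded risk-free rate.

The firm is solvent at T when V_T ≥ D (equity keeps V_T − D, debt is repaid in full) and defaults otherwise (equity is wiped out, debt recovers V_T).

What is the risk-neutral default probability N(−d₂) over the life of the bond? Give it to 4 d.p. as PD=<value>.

PD=0.2788

d₁ = [ln(V₀/D) + (r + σ²/2)T] / (σ√T)
   = [ln(372.6419/114.6395) + (0.0234 + 0.5·0.5071²)·4.9305] / (0.5071·√4.9305)
   = [1.178825 + 0.749314] / 1.126002 = 1.712377
d₂ = d₁ − σ√T = 1.712377 − 1.126002 = 0.586375
risk-neutral PD = N(−d₂) = N(-0.586375) = 0.278812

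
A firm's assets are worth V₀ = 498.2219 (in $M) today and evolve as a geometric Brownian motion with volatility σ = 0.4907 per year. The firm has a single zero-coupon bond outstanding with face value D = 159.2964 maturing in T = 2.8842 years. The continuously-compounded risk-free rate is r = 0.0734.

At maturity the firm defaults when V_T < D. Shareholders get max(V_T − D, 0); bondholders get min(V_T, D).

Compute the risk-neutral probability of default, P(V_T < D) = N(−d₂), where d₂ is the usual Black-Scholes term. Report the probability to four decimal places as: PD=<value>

d₁ = [ln(V₀/D) + (r + σ²/2)T] / (σ√T)
   = [ln(498.2219/159.2964) + (0.0734 + 0.5·0.4907²)·2.8842] / (0.4907·√2.8842)
   = [1.140279 + 0.558938] / 0.833353 = 2.039014
d₂ = d₁ − σ√T = 2.039014 − 0.833353 = 1.205661
risk-neutral PD = N(−d₂) = N(-1.205661) = 0.113974

PD=0.1140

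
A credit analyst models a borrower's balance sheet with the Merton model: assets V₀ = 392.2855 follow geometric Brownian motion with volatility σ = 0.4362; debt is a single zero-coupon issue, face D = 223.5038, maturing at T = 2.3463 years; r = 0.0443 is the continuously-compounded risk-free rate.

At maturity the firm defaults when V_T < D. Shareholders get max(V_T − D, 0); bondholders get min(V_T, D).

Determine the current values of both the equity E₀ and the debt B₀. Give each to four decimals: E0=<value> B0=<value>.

d₁ = [ln(V₀/D) + (r + σ²/2)T] / (σ√T)
   = [ln(392.2855/223.5038) + (0.0443 + 0.5·0.4362²)·2.3463] / (0.4362·√2.3463)
   = [0.562561 + 0.327157] / 0.668155 = 1.331604
d₂ = d₁ − σ√T = 1.331604 − 0.668155 = 0.663449
N(d₁) = 0.908505,  N(d₂) = 0.746478,  e^(−rT) = 0.901278
E₀ = V₀·N(d₁) − D·e^(−rT)·N(d₂)
   = 392.2855·0.908505 − 223.5038·0.901278·0.746478 = 206.023303
B₀ = V₀ − E₀ = 392.2855 − 206.023303 = 186.262197

E0=206.0233 B0=186.2622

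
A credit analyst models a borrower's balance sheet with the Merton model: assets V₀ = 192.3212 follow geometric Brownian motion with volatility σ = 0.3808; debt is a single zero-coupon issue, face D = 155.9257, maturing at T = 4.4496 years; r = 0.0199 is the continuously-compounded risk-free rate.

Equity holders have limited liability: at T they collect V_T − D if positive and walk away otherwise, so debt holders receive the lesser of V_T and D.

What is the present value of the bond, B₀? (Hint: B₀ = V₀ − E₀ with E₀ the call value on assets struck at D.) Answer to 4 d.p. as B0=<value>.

d₁ = [ln(V₀/D) + (r + σ²/2)T] / (σ√T)
   = [ln(192.3212/155.9257) + (0.0199 + 0.5·0.3808²)·4.4496] / (0.3808·√4.4496)
   = [0.209787 + 0.411162] / 0.803262 = 0.773035
d₂ = d₁ − σ√T = 0.773035 − 0.803262 = -0.030228
N(d₁) = 0.780249,  N(d₂) = 0.487943,  e^(−rT) = 0.915260
E₀ = V₀·N(d₁) − D·e^(−rT)·N(d₂)
   = 192.3212·0.780249 − 155.9257·0.915260·0.487943 = 80.422879
B₀ = V₀ − E₀ = 192.3212 − 80.422879 = 111.898321

B0=111.8983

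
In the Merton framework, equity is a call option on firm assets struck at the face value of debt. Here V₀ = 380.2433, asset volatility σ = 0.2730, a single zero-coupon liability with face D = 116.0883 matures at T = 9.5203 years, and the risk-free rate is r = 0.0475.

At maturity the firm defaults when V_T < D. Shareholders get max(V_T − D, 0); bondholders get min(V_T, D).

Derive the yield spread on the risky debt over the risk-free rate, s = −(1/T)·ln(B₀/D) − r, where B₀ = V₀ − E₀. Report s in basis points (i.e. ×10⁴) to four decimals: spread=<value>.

spread=18.5549

d₁ = [ln(V₀/D) + (r + σ²/2)T] / (σ√T)
   = [ln(380.2433/116.0883) + (0.0475 + 0.5·0.2730²)·9.5203] / (0.2730·√9.5203)
   = [1.186460 + 0.806983] / 0.842341 = 2.366552
d₂ = d₁ − σ√T = 2.366552 − 0.842341 = 1.524211
N(d₁) = 0.991023,  N(d₂) = 0.936272,  e^(−rT) = 0.636218
E₀ = V₀·N(d₁) − D·e^(−rT)·N(d₂)
   = 380.2433·0.991023 − 116.0883·0.636218·0.936272 = 307.679072
B₀ = V₀ − E₀ = 380.2433 − 307.679072 = 72.564228
spread = −(1/T)·ln(B₀/D) − r = −(1/9.5203)·ln(72.564228/116.0883) − 0.0475 = 0.00185549
in basis points: 0.00185549 × 10⁴ = 18.5549 bp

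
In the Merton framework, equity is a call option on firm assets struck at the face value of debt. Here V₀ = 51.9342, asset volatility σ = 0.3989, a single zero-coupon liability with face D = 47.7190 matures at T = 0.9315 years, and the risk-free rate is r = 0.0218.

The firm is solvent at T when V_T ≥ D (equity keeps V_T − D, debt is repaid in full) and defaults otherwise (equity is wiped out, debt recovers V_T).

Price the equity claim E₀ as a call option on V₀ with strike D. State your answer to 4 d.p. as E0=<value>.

d₁ = [ln(V₀/D) + (r + σ²/2)T] / (σ√T)
   = [ln(51.9342/47.7190) + (0.0218 + 0.5·0.3989²)·0.9315] / (0.3989·√0.9315)
   = [0.084648 + 0.094417] / 0.384995 = 0.465110
d₂ = d₁ − σ√T = 0.465110 − 0.384995 = 0.080115
N(d₁) = 0.679074,  N(d₂) = 0.531927,  e^(−rT) = 0.979898
E₀ = V₀·N(d₁) − D·e^(−rT)·N(d₂)
   = 51.9342·0.679074 − 47.7190·0.979898·0.531927 = 10.394371

E0=10.3944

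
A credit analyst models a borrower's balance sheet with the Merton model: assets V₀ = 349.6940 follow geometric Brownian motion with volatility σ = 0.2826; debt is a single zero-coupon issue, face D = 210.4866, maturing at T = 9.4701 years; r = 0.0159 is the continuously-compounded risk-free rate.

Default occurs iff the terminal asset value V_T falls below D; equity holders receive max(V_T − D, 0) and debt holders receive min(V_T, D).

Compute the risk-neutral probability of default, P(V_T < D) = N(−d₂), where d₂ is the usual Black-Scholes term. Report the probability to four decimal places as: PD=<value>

PD=0.3737

d₁ = [ln(V₀/D) + (r + σ²/2)T] / (σ√T)
   = [ln(349.6940/210.4866) + (0.0159 + 0.5·0.2826²)·9.4701] / (0.2826·√9.4701)
   = [0.507636 + 0.528729] / 0.869660 = 1.191690
d₂ = d₁ − σ√T = 1.191690 − 0.869660 = 0.322030
risk-neutral PD = N(−d₂) = N(-0.322030) = 0.373715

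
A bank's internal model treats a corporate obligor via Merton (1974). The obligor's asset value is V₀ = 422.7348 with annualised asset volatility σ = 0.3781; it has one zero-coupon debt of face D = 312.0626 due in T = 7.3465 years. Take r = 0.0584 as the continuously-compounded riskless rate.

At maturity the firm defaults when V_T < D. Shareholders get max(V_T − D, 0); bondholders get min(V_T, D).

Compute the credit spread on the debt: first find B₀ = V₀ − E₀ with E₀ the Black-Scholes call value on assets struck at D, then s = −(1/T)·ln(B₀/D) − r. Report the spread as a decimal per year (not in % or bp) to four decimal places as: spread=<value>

d₁ = [ln(V₀/D) + (r + σ²/2)T] / (σ√T)
   = [ln(422.7348/312.0626) + (0.0584 + 0.5·0.3781²)·7.3465] / (0.3781·√7.3465)
   = [0.303541 + 0.954162] / 1.024818 = 1.227245
d₂ = d₁ − σ√T = 1.227245 − 1.024818 = 0.202427
N(d₁) = 0.890135,  N(d₂) = 0.580208,  e^(−rT) = 0.651137
E₀ = V₀·N(d₁) − D·e^(−rT)·N(d₂)
   = 422.7348·0.890135 − 312.0626·0.651137·0.580208 = 258.395242
B₀ = V₀ − E₀ = 422.7348 − 258.395242 = 164.339558
spread = −(1/T)·ln(B₀/D) − r = −(1/7.3465)·ln(164.339558/312.0626) − 0.0584 = 0.02888906

spread=0.0289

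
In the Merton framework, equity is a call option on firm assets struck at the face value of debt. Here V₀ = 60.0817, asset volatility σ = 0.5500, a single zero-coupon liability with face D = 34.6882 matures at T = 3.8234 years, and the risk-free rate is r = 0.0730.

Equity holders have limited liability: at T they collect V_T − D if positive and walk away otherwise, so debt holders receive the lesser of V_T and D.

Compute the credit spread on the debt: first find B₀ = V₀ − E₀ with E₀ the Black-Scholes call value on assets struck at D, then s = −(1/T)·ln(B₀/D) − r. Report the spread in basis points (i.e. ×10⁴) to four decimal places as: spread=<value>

d₁ = [ln(V₀/D) + (r + σ²/2)T] / (σ√T)
   = [ln(60.0817/34.6882) + (0.0730 + 0.5·0.5500²)·3.8234] / (0.5500·√3.8234)
   = [0.549306 + 0.857397] / 1.075443 = 1.308022
d₂ = d₁ − σ√T = 1.308022 − 1.075443 = 0.232578
N(d₁) = 0.904567,  N(d₂) = 0.591956,  e^(−rT) = 0.756458
E₀ = V₀·N(d₁) − D·e^(−rT)·N(d₂)
   = 60.0817·0.904567 − 34.6882·0.756458·0.591956 = 38.814911
B₀ = V₀ − E₀ = 60.0817 − 38.814911 = 21.266789
spread = −(1/T)·ln(B₀/D) − r = −(1/3.8234)·ln(21.266789/34.6882) − 0.0730 = 0.05496279
in basis points: 0.05496279 × 10⁴ = 549.6279 bp

spread=549.6279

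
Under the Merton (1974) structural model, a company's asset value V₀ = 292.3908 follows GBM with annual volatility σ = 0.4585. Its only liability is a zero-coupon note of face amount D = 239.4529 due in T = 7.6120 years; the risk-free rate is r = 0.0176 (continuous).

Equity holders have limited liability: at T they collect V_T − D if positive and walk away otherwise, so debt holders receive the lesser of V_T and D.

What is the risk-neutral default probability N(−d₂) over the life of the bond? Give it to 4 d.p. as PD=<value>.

PD=0.6438

d₁ = [ln(V₀/D) + (r + σ²/2)T] / (σ√T)
   = [ln(292.3908/239.4529) + (0.0176 + 0.5·0.4585²)·7.6120] / (0.4585·√7.6120)
   = [0.199735 + 0.934077] / 1.264995 = 0.896297
d₂ = d₁ − σ√T = 0.896297 − 1.264995 = -0.368697
risk-neutral PD = N(−d₂) = N(0.368697) = 0.643823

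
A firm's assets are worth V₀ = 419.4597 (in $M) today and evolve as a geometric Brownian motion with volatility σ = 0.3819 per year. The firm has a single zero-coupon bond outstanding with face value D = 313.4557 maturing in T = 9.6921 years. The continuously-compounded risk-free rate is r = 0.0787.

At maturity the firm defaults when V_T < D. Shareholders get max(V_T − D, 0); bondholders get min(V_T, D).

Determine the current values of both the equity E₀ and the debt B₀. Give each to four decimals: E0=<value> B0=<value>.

E0=300.5019 B0=118.9578

d₁ = [ln(V₀/D) + (r + σ²/2)T] / (σ√T)
   = [ln(419.4597/313.4557) + (0.0787 + 0.5·0.3819²)·9.6921] / (0.3819·√9.6921)
   = [0.291309 + 1.469553] / 1.188936 = 1.481040
d₂ = d₁ − σ√T = 1.481040 − 1.188936 = 0.292104
N(d₁) = 0.930702,  N(d₂) = 0.614896,  e^(−rT) = 0.466374
E₀ = V₀·N(d₁) − D·e^(−rT)·N(d₂)
   = 419.4597·0.930702 − 313.4557·0.466374·0.614896 = 300.501869
B₀ = V₀ − E₀ = 419.4597 − 300.501869 = 118.957831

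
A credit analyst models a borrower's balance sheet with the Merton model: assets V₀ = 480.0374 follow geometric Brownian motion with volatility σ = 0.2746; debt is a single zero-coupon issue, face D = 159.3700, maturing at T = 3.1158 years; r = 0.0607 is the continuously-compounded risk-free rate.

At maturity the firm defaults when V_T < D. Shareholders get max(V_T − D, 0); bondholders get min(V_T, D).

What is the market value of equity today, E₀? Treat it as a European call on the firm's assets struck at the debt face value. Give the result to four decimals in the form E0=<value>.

d₁ = [ln(V₀/D) + (r + σ²/2)T] / (σ√T)
   = [ln(480.0374/159.3700) + (0.0607 + 0.5·0.2746²)·3.1158] / (0.2746·√3.1158)
   = [1.102635 + 0.306603] / 0.484714 = 2.907362
d₂ = d₁ − σ√T = 2.907362 − 0.484714 = 2.422648
N(d₁) = 0.998178,  N(d₂) = 0.992296,  e^(−rT) = 0.827680
E₀ = V₀·N(d₁) − D·e^(−rT)·N(d₂)
   = 480.0374·0.998178 − 159.3700·0.827680·0.992296 = 348.271446

E0=348.2714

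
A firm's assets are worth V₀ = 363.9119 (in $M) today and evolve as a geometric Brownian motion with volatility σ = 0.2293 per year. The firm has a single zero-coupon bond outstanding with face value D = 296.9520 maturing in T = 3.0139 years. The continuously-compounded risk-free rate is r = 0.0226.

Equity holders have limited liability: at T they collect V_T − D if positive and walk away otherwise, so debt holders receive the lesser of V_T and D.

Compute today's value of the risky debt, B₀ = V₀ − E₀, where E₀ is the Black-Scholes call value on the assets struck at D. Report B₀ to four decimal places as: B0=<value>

d₁ = [ln(V₀/D) + (r + σ²/2)T] / (σ√T)
   = [ln(363.9119/296.9520) + (0.0226 + 0.5·0.2293²)·3.0139] / (0.2293·√3.0139)
   = [0.203341 + 0.147347] / 0.398078 = 0.880954
d₂ = d₁ − σ√T = 0.880954 − 0.398078 = 0.482876
N(d₁) = 0.810829,  N(d₂) = 0.685408,  e^(−rT) = 0.934154
E₀ = V₀·N(d₁) − D·e^(−rT)·N(d₂)
   = 363.9119·0.810829 − 296.9520·0.934154·0.685408 = 104.938796
B₀ = V₀ − E₀ = 363.9119 − 104.938796 = 258.973104

B0=258.9731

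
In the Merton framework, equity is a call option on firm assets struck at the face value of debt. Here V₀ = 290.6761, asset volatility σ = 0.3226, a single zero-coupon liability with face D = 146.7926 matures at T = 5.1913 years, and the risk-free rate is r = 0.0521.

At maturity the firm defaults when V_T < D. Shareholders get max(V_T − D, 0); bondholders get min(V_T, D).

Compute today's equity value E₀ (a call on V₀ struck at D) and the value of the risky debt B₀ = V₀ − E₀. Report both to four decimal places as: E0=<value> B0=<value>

E0=184.4648 B0=106.2113

d₁ = [ln(V₀/D) + (r + σ²/2)T] / (σ√T)
   = [ln(290.6761/146.7926) + (0.0521 + 0.5·0.3226²)·5.1913] / (0.3226·√5.1913)
   = [0.683189 + 0.540598] / 0.735026 = 1.664958
d₂ = d₁ − σ√T = 1.664958 − 0.735026 = 0.929933
N(d₁) = 0.952039,  N(d₂) = 0.823797,  e^(−rT) = 0.763023
E₀ = V₀·N(d₁) − D·e^(−rT)·N(d₂)
   = 290.6761·0.952039 − 146.7926·0.763023·0.823797 = 184.464764
B₀ = V₀ − E₀ = 290.6761 − 184.464764 = 106.211336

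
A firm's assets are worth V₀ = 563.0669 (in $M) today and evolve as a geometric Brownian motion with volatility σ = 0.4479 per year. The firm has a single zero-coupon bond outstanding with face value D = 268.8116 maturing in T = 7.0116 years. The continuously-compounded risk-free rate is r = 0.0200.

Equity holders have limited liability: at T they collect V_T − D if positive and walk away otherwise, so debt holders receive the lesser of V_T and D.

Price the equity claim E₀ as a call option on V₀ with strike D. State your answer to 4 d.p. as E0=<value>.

E0=381.2073

d₁ = [ln(V₀/D) + (r + σ²/2)T] / (σ√T)
   = [ln(563.0669/268.8116) + (0.0200 + 0.5·0.4479²)·7.0116] / (0.4479·√7.0116)
   = [0.739388 + 0.843546] / 1.186013 = 1.334668
d₂ = d₁ − σ√T = 1.334668 − 1.186013 = 0.148654
N(d₁) = 0.909007,  N(d₂) = 0.559087,  e^(−rT) = 0.869157
E₀ = V₀·N(d₁) − D·e^(−rT)·N(d₂)
   = 563.0669·0.909007 − 268.8116·0.869157·0.559087 = 381.207323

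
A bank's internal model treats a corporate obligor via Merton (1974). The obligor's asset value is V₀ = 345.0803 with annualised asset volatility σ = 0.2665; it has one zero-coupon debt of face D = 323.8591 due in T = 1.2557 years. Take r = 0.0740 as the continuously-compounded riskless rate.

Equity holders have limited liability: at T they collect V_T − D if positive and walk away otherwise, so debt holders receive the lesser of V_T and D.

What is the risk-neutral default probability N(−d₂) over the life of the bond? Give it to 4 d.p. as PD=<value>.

d₁ = [ln(V₀/D) + (r + σ²/2)T] / (σ√T)
   = [ln(345.0803/323.8591) + (0.0740 + 0.5·0.2665²)·1.2557] / (0.2665·√1.2557)
   = [0.063469 + 0.137513] / 0.298635 = 0.673002
d₂ = d₁ − σ√T = 0.673002 − 0.298635 = 0.374367
risk-neutral PD = N(−d₂) = N(-0.374367) = 0.354065

PD=0.3541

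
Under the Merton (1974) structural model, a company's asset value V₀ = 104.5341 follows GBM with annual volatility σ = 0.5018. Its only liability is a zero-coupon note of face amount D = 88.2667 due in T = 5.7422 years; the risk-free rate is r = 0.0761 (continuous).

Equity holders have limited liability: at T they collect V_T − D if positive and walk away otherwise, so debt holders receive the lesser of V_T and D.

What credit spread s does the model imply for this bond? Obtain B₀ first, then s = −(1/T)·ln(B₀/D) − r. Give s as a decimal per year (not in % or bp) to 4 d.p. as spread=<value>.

spread=0.0602

d₁ = [ln(V₀/D) + (r + σ²/2)T] / (σ√T)
   = [ln(104.5341/88.2667) + (0.0761 + 0.5·0.5018²)·5.7422] / (0.5018·√5.7422)
   = [0.169150 + 1.159934] / 1.202458 = 1.105306
d₂ = d₁ − σ√T = 1.105306 − 1.202458 = -0.097151
N(d₁) = 0.865487,  N(d₂) = 0.461303,  e^(−rT) = 0.645983
E₀ = V₀·N(d₁) − D·e^(−rT)·N(d₂)
   = 104.5341·0.865487 − 88.2667·0.645983·0.461303 = 64.169898
B₀ = V₀ − E₀ = 104.5341 − 64.169898 = 40.364202
spread = −(1/T)·ln(B₀/D) − r = −(1/5.7422)·ln(40.364202/88.2667) − 0.0761 = 0.06015781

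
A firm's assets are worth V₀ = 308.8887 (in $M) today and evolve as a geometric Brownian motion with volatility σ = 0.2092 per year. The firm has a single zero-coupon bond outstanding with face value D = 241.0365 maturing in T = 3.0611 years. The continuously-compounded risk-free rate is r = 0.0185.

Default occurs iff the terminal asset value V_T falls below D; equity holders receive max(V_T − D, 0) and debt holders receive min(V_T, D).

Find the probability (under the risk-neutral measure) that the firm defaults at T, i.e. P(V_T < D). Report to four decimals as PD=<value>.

PD=0.2581

d₁ = [ln(V₀/D) + (r + σ²/2)T] / (σ√T)
   = [ln(308.8887/241.0365) + (0.0185 + 0.5·0.2092²)·3.0611] / (0.2092·√3.0611)
   = [0.248033 + 0.123614] / 0.366016 = 1.015384
d₂ = d₁ − σ√T = 1.015384 − 0.366016 = 0.649367
risk-neutral PD = N(−d₂) = N(-0.649367) = 0.258050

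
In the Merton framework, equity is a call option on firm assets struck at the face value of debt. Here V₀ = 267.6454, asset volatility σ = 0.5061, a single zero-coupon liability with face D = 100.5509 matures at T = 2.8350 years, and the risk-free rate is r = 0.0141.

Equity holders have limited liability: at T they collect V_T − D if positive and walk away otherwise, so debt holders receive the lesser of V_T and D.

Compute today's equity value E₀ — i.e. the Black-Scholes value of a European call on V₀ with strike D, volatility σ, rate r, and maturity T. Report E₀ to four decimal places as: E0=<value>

E0=178.3308

d₁ = [ln(V₀/D) + (r + σ²/2)T] / (σ√T)
   = [ln(267.6454/100.5509) + (0.0141 + 0.5·0.5061²)·2.8350] / (0.5061·√2.8350)
   = [0.978999 + 0.403048] / 0.852144 = 1.621847
d₂ = d₁ − σ√T = 1.621847 − 0.852144 = 0.769703
N(d₁) = 0.947582,  N(d₂) = 0.779262,  e^(−rT) = 0.960815
E₀ = V₀·N(d₁) − D·e^(−rT)·N(d₂)
   = 267.6454·0.947582 − 100.5509·0.960815·0.779262 = 178.330818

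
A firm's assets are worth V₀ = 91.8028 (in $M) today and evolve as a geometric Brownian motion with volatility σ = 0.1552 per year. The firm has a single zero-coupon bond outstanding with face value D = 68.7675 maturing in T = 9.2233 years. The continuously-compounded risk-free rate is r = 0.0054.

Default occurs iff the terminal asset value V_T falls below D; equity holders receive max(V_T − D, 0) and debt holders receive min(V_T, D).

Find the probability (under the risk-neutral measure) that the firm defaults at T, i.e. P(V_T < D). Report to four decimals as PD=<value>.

d₁ = [ln(V₀/D) + (r + σ²/2)T] / (σ√T)
   = [ln(91.8028/68.7675) + (0.0054 + 0.5·0.1552²)·9.2233] / (0.1552·√9.2233)
   = [0.288912 + 0.160887] / 0.471341 = 0.954296
d₂ = d₁ − σ√T = 0.954296 − 0.471341 = 0.482955
risk-neutral PD = N(−d₂) = N(-0.482955) = 0.314564

PD=0.3146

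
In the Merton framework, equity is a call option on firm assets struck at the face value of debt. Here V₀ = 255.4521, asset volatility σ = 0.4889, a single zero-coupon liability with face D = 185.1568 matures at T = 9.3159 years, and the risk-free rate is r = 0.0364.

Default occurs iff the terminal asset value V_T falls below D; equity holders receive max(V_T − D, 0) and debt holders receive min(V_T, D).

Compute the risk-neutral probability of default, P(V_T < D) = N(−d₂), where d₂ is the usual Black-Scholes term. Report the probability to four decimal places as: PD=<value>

PD=0.6191

d₁ = [ln(V₀/D) + (r + σ²/2)T] / (σ√T)
   = [ln(255.4521/185.1568) + (0.0364 + 0.5·0.4889²)·9.3159] / (0.4889·√9.3159)
   = [0.321832 + 1.452457] / 1.492219 = 1.189027
d₂ = d₁ − σ√T = 1.189027 − 1.492219 = -0.303191
risk-neutral PD = N(−d₂) = N(0.303191) = 0.619128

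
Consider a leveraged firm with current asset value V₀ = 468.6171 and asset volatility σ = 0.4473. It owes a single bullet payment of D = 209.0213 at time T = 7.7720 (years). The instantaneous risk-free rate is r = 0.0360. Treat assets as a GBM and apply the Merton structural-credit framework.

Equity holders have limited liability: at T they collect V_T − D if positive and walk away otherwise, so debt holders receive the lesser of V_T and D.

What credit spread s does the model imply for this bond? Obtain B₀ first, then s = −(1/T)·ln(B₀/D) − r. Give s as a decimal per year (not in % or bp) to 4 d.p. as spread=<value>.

d₁ = [ln(V₀/D) + (r + σ²/2)T] / (σ√T)
   = [ln(468.6171/209.0213) + (0.0360 + 0.5·0.4473²)·7.7720] / (0.4473·√7.7720)
   = [0.807350 + 1.057292] / 1.246997 = 1.495306
d₂ = d₁ − σ√T = 1.495306 − 1.246997 = 0.248310
N(d₁) = 0.932583,  N(d₂) = 0.598053,  e^(−rT) = 0.755941
E₀ = V₀·N(d₁) − D·e^(−rT)·N(d₂)
   = 468.6171·0.932583 − 209.0213·0.755941·0.598053 = 342.527270
B₀ = V₀ − E₀ = 468.6171 − 342.527270 = 126.089830
spread = −(1/T)·ln(B₀/D) − r = −(1/7.7720)·ln(126.089830/209.0213) − 0.0360 = 0.02903366

spread=0.0290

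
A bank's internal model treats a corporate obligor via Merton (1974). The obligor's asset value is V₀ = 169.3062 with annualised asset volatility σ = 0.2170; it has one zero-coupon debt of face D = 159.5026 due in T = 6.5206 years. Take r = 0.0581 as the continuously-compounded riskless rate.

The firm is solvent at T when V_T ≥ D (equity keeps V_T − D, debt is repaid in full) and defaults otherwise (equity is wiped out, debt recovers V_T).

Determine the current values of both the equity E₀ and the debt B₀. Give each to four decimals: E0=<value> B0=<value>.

d₁ = [ln(V₀/D) + (r + σ²/2)T] / (σ√T)
   = [ln(169.3062/159.5026) + (0.0581 + 0.5·0.2170²)·6.5206] / (0.2170·√6.5206)
   = [0.059649 + 0.532371] / 0.554120 = 1.068397
d₂ = d₁ − σ√T = 1.068397 − 0.554120 = 0.514278
N(d₁) = 0.857329,  N(d₂) = 0.696471,  e^(−rT) = 0.684650
E₀ = V₀·N(d₁) − D·e^(−rT)·N(d₂)
   = 169.3062·0.857329 − 159.5026·0.684650·0.696471 = 69.094074
B₀ = V₀ − E₀ = 169.3062 − 69.094074 = 100.212126

E0=69.0941 B0=100.2121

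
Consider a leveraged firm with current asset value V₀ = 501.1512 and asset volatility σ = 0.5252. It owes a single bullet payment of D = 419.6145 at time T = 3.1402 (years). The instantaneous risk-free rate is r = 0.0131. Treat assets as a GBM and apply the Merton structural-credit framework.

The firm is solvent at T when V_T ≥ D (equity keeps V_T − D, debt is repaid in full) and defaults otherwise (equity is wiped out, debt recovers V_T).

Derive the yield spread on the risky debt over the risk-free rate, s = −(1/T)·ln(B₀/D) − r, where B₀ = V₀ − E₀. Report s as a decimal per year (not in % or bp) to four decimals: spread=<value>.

d₁ = [ln(V₀/D) + (r + σ²/2)T] / (σ√T)
   = [ln(501.1512/419.6145) + (0.0131 + 0.5·0.5252²)·3.1402] / (0.5252·√3.1402)
   = [0.177571 + 0.474225] / 0.930686 = 0.700340
d₂ = d₁ − σ√T = 0.700340 − 0.930686 = -0.230347
N(d₁) = 0.758142,  N(d₂) = 0.408911,  e^(−rT) = 0.959698
E₀ = V₀·N(d₁) − D·e^(−rT)·N(d₂)
   = 501.1512·0.758142 − 419.6145·0.959698·0.408911 = 215.274136
B₀ = V₀ − E₀ = 501.1512 − 215.274136 = 285.877064
spread = −(1/T)·ln(B₀/D) − r = −(1/3.1402)·ln(285.877064/419.6145) − 0.0131 = 0.10911341

spread=0.1091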